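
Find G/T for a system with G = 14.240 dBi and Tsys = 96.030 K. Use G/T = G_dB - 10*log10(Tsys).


G/T = 14.240 - 10*log10(96.030) = 14.240 - 19.82407 = -5.584 dB/K

-5.584 dB/K


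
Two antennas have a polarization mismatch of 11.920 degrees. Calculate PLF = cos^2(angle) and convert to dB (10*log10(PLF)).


PLF_linear = cos^2(11.920 deg) = 0.9573389
PLF_dB = 10 * log10(0.9573389) = -0.1893 dB

-0.1893 dB


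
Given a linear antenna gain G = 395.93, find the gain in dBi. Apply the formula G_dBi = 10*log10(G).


G_dBi = 10 * log10(395.93) = 25.98 dBi

25.98 dBi


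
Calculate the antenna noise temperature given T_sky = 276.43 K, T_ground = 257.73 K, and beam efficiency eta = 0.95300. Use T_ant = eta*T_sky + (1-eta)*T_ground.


T_ant = 0.95300 * 276.43 + (1 - 0.95300) * 257.73 = 275.6 K

275.6 K


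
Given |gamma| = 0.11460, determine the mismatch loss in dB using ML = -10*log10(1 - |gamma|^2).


ML = -10 * log10(1 - 0.11460^2) = -10 * log10(0.98686684) = 0.05741 dB

0.05741 dB


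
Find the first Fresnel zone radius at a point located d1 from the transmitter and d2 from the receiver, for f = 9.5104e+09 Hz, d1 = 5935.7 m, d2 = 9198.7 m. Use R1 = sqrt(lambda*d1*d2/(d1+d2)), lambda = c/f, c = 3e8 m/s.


lambda = c / f = 3.0000e+08 / 9.5104e+09 = 0.03154441 m
R1 = sqrt(0.03154441 * 5935.7 * 9198.7 / (5935.7 + 9198.7)) = 10.67 m

10.67 m


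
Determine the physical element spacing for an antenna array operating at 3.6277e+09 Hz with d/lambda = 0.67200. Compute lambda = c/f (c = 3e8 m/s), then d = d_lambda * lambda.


lambda = c / f = 3.0000e+08 / 3.6277e+09 = 0.08269703 m
d = 0.67200 * 0.08269703 = 0.05557 m

0.05557 m


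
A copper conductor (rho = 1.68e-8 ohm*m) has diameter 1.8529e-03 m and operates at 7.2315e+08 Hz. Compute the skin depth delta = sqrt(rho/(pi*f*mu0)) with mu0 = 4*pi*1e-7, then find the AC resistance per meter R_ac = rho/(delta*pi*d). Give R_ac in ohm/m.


delta = sqrt(1.68e-8 / (pi * 7.2315e+08 * 4*pi*1e-7)) = 2.425831e-06 m
R_ac = 1.68e-8 / (2.425831e-06 * pi * 1.8529e-03) = 1.190 ohm/m

1.190 ohm/m


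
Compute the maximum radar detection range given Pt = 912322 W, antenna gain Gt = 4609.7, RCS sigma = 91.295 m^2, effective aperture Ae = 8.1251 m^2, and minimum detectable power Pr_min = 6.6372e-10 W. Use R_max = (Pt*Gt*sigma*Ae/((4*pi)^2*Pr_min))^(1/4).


R^4 = 912322*4609.7*91.295*8.1251 / ((4*pi)^2 * 6.6372e-10) = 2.976404e+19
R_max = 2.976404e+19^0.25 = 73862 m

73862 m


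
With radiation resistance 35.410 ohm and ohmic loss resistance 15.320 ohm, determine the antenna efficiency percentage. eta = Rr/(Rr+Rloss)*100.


eta = 35.410 / (35.410 + 15.320) * 100 = 69.80%

69.80%


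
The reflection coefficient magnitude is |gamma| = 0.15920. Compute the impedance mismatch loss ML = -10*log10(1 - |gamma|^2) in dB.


ML = -10 * log10(1 - 0.15920^2) = -10 * log10(0.97465536) = 0.1115 dB

0.1115 dB


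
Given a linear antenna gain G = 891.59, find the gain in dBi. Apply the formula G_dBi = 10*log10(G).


G_dBi = 10 * log10(891.59) = 29.50 dBi

29.50 dBi


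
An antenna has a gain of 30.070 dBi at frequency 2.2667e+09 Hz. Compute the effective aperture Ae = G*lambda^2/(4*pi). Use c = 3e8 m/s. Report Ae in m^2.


lambda = c / f = 3.0000e+08 / 2.2667e+09 = 0.1323510 m
G_linear = 10^(30.070/10) = 1016.249
Ae = G_linear * lambda^2 / (4*pi) = 1016.249 * 0.1323510^2 / (4*pi) = 1.417 m^2

1.417 m^2


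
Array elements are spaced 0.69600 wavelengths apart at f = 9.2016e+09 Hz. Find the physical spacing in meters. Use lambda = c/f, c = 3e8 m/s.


lambda = c / f = 3.0000e+08 / 9.2016e+09 = 0.03260303 m
d = 0.69600 * 0.03260303 = 0.02269 m

0.02269 m


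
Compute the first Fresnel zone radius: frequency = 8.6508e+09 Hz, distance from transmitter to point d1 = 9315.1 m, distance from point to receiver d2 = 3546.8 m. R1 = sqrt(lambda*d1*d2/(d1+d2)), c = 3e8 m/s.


lambda = c / f = 3.0000e+08 / 8.6508e+09 = 0.03467887 m
R1 = sqrt(0.03467887 * 9315.1 * 3546.8 / (9315.1 + 3546.8)) = 9.438 m

9.438 m


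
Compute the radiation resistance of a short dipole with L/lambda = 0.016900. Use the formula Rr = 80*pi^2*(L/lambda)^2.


Rr = 80 * pi^2 * (0.016900)^2 = 80 * 9.869604 * 2.856100e-04 = 0.2255 ohm

0.2255 ohm


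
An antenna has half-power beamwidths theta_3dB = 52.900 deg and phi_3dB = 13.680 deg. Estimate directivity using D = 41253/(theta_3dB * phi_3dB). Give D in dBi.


D_linear = 41253 / (52.900 * 13.680) = 57.00511
D_dBi = 10 * log10(57.00511) = 17.56 dBi

17.56 dBi


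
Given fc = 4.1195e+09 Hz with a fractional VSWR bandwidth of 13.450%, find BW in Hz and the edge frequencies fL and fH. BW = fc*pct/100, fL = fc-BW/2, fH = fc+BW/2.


BW = 4.1195e+09 * 13.450/100 = 5.540728e+08 Hz
fL = 4.1195e+09 - 5.540728e+08/2 = 3.842e+09 Hz
fH = 4.1195e+09 + 5.540728e+08/2 = 4.397e+09 Hz

BW=5.541e+08 Hz, fL=3.842e+09 Hz, fH=4.397e+09 Hz


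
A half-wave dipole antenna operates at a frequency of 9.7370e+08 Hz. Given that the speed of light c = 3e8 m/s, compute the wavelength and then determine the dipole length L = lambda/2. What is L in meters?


lambda = c / f = 3.0000e+08 / 9.7370e+08 = 0.3081031 m
L = lambda / 2 = 0.3081031 / 2 = 0.1541 m

0.1541 m


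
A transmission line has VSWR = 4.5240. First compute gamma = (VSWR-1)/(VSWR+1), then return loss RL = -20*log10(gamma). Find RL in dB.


gamma = (4.5240 - 1) / (4.5240 + 1) = 0.6379435
RL = -20 * log10(0.6379435) = 3.904 dB

3.904 dB


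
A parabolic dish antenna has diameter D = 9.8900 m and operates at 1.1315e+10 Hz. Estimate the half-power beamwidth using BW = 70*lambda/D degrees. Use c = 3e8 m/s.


lambda = c / f = 3.0000e+08 / 1.1315e+10 = 0.02651348 m
BW = 70 * 0.02651348 / 9.8900 = 0.1877 deg

0.1877 deg


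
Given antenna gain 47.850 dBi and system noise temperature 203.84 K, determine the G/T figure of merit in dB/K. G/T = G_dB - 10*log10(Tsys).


G/T = 47.850 - 10*log10(203.84) = 47.850 - 23.09289 = 24.76 dB/K

24.76 dB/K


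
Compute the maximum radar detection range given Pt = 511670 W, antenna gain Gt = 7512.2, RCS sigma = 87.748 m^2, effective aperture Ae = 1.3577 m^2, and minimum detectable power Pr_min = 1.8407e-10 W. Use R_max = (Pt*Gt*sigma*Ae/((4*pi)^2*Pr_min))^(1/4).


R^4 = 511670*7512.2*87.748*1.3577 / ((4*pi)^2 * 1.8407e-10) = 1.575417e+19
R_max = 1.575417e+19^0.25 = 63001 m

63001 m


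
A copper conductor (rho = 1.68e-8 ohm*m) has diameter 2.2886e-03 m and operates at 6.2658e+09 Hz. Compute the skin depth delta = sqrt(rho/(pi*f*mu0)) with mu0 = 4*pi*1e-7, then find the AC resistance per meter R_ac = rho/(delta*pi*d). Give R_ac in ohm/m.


delta = sqrt(1.68e-8 / (pi * 6.2658e+09 * 4*pi*1e-7)) = 8.241125e-07 m
R_ac = 1.68e-8 / (8.241125e-07 * pi * 2.2886e-03) = 2.835 ohm/m

2.835 ohm/m


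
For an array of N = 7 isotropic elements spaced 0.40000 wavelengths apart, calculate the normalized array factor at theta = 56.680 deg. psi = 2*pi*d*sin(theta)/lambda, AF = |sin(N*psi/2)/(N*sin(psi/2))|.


psi = 2*pi*0.40000*sin(56.680 deg) = 2.100131 rad
AF = |sin(7*2.100131/2) / (7*sin(2.100131/2))| = 0.1442

0.1442


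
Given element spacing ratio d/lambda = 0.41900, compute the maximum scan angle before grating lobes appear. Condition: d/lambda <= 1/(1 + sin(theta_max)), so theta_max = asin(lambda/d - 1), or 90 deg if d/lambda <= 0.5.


lambda/d - 1 = 1/0.41900 - 1 = 1.386635 >= 1
d/lambda <= 0.5, so the array can scan to endfire without grating lobes: theta_max = 90 deg

90 deg


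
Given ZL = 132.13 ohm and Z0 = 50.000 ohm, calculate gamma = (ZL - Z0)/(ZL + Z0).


gamma = (132.13 - 50.000) / (132.13 + 50.000) = 0.4509

0.4509


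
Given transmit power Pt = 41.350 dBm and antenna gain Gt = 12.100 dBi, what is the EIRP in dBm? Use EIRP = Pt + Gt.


EIRP = Pt + Gt = 41.350 + 12.100 = 53.45 dBm

53.45 dBm


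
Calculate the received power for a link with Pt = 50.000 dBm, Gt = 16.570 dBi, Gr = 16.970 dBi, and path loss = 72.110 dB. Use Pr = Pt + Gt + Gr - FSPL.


Pr = 50.000 + 16.570 + 16.970 - 72.110 = 11.43 dBm

11.43 dBm


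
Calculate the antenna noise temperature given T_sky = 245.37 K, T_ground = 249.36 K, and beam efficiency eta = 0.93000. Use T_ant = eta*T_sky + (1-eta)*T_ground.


T_ant = 0.93000 * 245.37 + (1 - 0.93000) * 249.36 = 245.6 K

245.6 K


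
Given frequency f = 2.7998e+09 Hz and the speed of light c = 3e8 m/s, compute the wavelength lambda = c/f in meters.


lambda = c / f = 3.0000e+08 / 2.7998e+09 = 0.1072 m

0.1072 m


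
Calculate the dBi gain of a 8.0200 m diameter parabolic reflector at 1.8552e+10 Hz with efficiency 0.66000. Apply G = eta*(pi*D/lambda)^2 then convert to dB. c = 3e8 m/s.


lambda = c / f = 3.0000e+08 / 1.8552e+10 = 0.01617076 m
G_linear = 0.66000 * (pi * 8.0200 / 0.01617076)^2 = 1.602255e+06
G_dBi = 10 * log10(1.602255e+06) = 62.05 dBi

62.05 dBi


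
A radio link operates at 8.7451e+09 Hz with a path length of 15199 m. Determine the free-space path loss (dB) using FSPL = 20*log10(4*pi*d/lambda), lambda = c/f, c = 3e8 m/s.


lambda = c / f = 3.0000e+08 / 8.7451e+09 = 0.03430493 m
FSPL = 20 * log10(4*pi*15199/0.03430493) = 134.9 dB

134.9 dB


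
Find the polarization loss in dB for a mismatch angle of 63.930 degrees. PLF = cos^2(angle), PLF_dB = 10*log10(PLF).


PLF_linear = cos^2(63.930 deg) = 0.1931329
PLF_dB = 10 * log10(0.1931329) = -7.141 dB

-7.141 dB


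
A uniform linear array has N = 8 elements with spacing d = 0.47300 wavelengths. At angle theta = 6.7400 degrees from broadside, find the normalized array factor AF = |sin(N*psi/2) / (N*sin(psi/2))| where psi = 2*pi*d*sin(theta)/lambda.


psi = 2*pi*0.47300*sin(6.7400 deg) = 0.3487998 rad
AF = |sin(8*0.3487998/2) / (8*sin(0.3487998/2))| = 0.7093

0.7093


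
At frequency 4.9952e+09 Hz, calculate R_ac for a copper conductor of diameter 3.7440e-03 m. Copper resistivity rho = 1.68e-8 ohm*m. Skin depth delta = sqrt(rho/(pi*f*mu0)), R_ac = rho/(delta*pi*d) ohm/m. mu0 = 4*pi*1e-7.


delta = sqrt(1.68e-8 / (pi * 4.9952e+09 * 4*pi*1e-7)) = 9.229928e-07 m
R_ac = 1.68e-8 / (9.229928e-07 * pi * 3.7440e-03) = 1.547 ohm/m

1.547 ohm/m


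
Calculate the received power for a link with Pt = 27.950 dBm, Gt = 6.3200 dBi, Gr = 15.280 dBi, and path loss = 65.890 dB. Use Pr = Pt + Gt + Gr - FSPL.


Pr = 27.950 + 6.3200 + 15.280 - 65.890 = -16.34 dBm

-16.34 dBm


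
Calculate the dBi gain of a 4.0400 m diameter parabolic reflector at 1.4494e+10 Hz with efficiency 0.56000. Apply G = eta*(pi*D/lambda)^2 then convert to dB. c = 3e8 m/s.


lambda = c / f = 3.0000e+08 / 1.4494e+10 = 0.02069822 m
G_linear = 0.56000 * (pi * 4.0400 / 0.02069822)^2 = 210564.2
G_dBi = 10 * log10(210564.2) = 53.23 dBi

53.23 dBi


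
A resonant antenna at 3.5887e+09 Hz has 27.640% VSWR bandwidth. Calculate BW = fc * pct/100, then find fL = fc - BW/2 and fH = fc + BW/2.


BW = 3.5887e+09 * 27.640/100 = 9.919167e+08 Hz
fL = 3.5887e+09 - 9.919167e+08/2 = 3.093e+09 Hz
fH = 3.5887e+09 + 9.919167e+08/2 = 4.085e+09 Hz

BW=9.919e+08 Hz, fL=3.093e+09 Hz, fH=4.085e+09 Hz


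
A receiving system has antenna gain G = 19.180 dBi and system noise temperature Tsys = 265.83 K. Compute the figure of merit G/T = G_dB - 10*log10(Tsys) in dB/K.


G/T = 19.180 - 10*log10(265.83) = 19.180 - 24.24604 = -5.066 dB/K

-5.066 dB/K


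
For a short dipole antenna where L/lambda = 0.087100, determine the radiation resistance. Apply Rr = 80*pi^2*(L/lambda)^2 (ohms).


Rr = 80 * pi^2 * (0.087100)^2 = 80 * 9.869604 * 7.586410e-03 = 5.990 ohm

5.990 ohm


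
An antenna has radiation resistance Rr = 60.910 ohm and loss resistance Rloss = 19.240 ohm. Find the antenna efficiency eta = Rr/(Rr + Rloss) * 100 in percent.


eta = 60.910 / (60.910 + 19.240) * 100 = 76.00%

76.00%


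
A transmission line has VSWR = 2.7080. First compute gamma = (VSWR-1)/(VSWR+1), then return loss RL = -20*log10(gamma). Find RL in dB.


gamma = (2.7080 - 1) / (2.7080 + 1) = 0.4606257
RL = -20 * log10(0.4606257) = 6.733 dB

6.733 dB


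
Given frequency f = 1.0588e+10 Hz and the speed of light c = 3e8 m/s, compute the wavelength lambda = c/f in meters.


lambda = c / f = 3.0000e+08 / 1.0588e+10 = 0.02833 m

0.02833 m


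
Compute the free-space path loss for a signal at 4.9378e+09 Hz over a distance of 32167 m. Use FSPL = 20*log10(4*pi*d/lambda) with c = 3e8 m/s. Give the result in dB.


lambda = c / f = 3.0000e+08 / 4.9378e+09 = 0.06075580 m
FSPL = 20 * log10(4*pi*32167/0.06075580) = 136.5 dB

136.5 dB


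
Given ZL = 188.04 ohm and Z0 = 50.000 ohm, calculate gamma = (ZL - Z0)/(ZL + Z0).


gamma = (188.04 - 50.000) / (188.04 + 50.000) = 0.5799

0.5799


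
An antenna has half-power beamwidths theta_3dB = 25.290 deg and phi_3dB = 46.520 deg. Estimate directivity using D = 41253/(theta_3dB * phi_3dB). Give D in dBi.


D_linear = 41253 / (25.290 * 46.520) = 35.06445
D_dBi = 10 * log10(35.06445) = 15.45 dBi

15.45 dBi


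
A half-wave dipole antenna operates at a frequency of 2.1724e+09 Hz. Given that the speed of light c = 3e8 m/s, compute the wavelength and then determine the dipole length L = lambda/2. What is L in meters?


lambda = c / f = 3.0000e+08 / 2.1724e+09 = 0.1380961 m
L = lambda / 2 = 0.1380961 / 2 = 0.06905 m

0.06905 m


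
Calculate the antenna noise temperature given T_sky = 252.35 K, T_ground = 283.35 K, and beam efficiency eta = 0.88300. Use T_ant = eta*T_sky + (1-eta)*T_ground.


T_ant = 0.88300 * 252.35 + (1 - 0.88300) * 283.35 = 256.0 K

256.0 K


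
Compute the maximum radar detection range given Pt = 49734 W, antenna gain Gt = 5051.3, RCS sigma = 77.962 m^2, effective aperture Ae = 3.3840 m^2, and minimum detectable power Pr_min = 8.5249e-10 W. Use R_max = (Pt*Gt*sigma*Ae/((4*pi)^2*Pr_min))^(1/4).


R^4 = 49734*5051.3*77.962*3.3840 / ((4*pi)^2 * 8.5249e-10) = 4.923352e+17
R_max = 4.923352e+17^0.25 = 26489 m

26489 m


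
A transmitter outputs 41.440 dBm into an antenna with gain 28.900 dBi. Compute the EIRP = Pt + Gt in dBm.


EIRP = Pt + Gt = 41.440 + 28.900 = 70.34 dBm

70.34 dBm


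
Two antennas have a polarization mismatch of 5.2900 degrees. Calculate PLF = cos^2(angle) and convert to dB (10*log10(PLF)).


PLF_linear = cos^2(5.2900 deg) = 0.9914998
PLF_dB = 10 * log10(0.9914998) = -0.03707 dB

-0.03707 dB


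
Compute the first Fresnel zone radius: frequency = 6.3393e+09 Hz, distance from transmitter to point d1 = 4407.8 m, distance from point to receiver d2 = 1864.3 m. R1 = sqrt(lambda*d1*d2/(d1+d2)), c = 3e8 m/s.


lambda = c / f = 3.0000e+08 / 6.3393e+09 = 0.04732384 m
R1 = sqrt(0.04732384 * 4407.8 * 1864.3 / (4407.8 + 1864.3)) = 7.874 m

7.874 m


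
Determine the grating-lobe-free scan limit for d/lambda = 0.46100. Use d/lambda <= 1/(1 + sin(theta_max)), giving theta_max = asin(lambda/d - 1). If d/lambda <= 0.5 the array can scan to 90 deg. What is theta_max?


lambda/d - 1 = 1/0.46100 - 1 = 1.169197 >= 1
d/lambda <= 0.5, so the array can scan to endfire without grating lobes: theta_max = 90 deg

90 deg


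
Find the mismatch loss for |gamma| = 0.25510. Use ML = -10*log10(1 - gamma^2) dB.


ML = -10 * log10(1 - 0.25510^2) = -10 * log10(0.93492399) = 0.2922 dB

0.2922 dB


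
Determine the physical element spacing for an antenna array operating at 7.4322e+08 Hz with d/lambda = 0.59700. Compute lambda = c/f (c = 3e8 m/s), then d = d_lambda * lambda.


lambda = c / f = 3.0000e+08 / 7.4322e+08 = 0.4036490 m
d = 0.59700 * 0.4036490 = 0.2410 m

0.2410 m


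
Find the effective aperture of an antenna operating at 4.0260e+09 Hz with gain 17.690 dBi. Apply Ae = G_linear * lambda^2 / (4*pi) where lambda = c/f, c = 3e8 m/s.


lambda = c / f = 3.0000e+08 / 4.0260e+09 = 0.07451565 m
G_linear = 10^(17.690/10) = 58.74894
Ae = G_linear * lambda^2 / (4*pi) = 58.74894 * 0.07451565^2 / (4*pi) = 0.02596 m^2

0.02596 m^2


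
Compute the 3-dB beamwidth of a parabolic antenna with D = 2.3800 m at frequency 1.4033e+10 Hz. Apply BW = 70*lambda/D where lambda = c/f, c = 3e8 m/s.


lambda = c / f = 3.0000e+08 / 1.4033e+10 = 0.02137818 m
BW = 70 * 0.02137818 / 2.3800 = 0.6288 deg

0.6288 deg


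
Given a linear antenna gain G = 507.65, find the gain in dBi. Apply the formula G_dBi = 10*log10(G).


G_dBi = 10 * log10(507.65) = 27.06 dBi

27.06 dBi


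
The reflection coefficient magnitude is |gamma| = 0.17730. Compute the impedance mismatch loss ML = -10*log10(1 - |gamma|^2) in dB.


ML = -10 * log10(1 - 0.17730^2) = -10 * log10(0.96856471) = 0.1387 dB

0.1387 dB


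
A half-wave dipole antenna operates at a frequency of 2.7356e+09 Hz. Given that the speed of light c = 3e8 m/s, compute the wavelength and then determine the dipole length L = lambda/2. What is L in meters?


lambda = c / f = 3.0000e+08 / 2.7356e+09 = 0.1096652 m
L = lambda / 2 = 0.1096652 / 2 = 0.05483 m

0.05483 m


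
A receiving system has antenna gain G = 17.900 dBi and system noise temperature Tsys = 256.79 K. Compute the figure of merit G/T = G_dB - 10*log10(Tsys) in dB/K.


G/T = 17.900 - 10*log10(256.79) = 17.900 - 24.09578 = -6.196 dB/K

-6.196 dB/K


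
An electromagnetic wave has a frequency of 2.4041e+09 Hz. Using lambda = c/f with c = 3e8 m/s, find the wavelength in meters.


lambda = c / f = 3.0000e+08 / 2.4041e+09 = 0.1248 m

0.1248 m


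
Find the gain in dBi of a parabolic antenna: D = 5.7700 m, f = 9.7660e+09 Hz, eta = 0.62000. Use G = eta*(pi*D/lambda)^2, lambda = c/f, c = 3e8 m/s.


lambda = c / f = 3.0000e+08 / 9.7660e+09 = 0.03071882 m
G_linear = 0.62000 * (pi * 5.7700 / 0.03071882)^2 = 215890.7
G_dBi = 10 * log10(215890.7) = 53.34 dBi

53.34 dBi


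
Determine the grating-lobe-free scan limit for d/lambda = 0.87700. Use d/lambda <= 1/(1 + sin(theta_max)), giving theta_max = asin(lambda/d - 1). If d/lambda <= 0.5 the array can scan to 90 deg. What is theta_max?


lambda/d - 1 = 1/0.87700 - 1 = 0.1402509
theta_max = asin(0.1402509) = 8.062 deg

8.062 deg


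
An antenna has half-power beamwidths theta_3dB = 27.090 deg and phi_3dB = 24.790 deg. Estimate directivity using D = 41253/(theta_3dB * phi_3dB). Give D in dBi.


D_linear = 41253 / (27.090 * 24.790) = 61.42851
D_dBi = 10 * log10(61.42851) = 17.88 dBi

17.88 dBi


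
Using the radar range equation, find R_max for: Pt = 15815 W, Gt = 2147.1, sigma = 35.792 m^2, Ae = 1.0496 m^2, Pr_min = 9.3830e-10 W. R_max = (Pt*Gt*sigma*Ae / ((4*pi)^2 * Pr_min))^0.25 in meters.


R^4 = 15815*2147.1*35.792*1.0496 / ((4*pi)^2 * 9.3830e-10) = 8.609339e+15
R_max = 8.609339e+15^0.25 = 9633 m

9633 m


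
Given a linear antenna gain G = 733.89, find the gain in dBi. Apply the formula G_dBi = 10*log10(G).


G_dBi = 10 * log10(733.89) = 28.66 dBi

28.66 dBi


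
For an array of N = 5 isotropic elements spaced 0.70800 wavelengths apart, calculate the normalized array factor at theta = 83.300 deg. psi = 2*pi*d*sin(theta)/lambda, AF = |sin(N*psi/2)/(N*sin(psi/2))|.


psi = 2*pi*0.70800*sin(83.300 deg) = 4.418115 rad
AF = |sin(5*4.418115/2) / (5*sin(4.418115/2))| = 0.2487

0.2487


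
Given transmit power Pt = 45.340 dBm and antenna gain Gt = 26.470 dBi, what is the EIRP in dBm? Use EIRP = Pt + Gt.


EIRP = Pt + Gt = 45.340 + 26.470 = 71.81 dBm

71.81 dBm


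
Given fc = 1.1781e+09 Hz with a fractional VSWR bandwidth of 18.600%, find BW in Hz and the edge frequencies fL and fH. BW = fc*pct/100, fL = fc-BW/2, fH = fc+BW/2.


BW = 1.1781e+09 * 18.600/100 = 2.191266e+08 Hz
fL = 1.1781e+09 - 2.191266e+08/2 = 1.069e+09 Hz
fH = 1.1781e+09 + 2.191266e+08/2 = 1.288e+09 Hz

BW=2.191e+08 Hz, fL=1.069e+09 Hz, fH=1.288e+09 Hz


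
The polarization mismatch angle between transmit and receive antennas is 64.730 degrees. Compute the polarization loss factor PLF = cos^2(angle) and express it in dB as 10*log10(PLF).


PLF_linear = cos^2(64.730 deg) = 0.1822303
PLF_dB = 10 * log10(0.1822303) = -7.394 dB

-7.394 dB


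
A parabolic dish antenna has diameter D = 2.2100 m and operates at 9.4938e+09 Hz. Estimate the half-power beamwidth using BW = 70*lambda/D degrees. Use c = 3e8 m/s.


lambda = c / f = 3.0000e+08 / 9.4938e+09 = 0.03159957 m
BW = 70 * 0.03159957 / 2.2100 = 1.001 deg

1.001 deg


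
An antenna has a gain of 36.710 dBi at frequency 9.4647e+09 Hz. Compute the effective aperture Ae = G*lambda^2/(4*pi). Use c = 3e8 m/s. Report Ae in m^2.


lambda = c / f = 3.0000e+08 / 9.4647e+09 = 0.03169673 m
G_linear = 10^(36.710/10) = 4688.134
Ae = G_linear * lambda^2 / (4*pi) = 4688.134 * 0.03169673^2 / (4*pi) = 0.3748 m^2

0.3748 m^2


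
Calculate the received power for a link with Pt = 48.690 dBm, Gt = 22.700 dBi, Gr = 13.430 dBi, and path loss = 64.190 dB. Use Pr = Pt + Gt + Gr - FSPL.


Pr = 48.690 + 22.700 + 13.430 - 64.190 = 20.63 dBm

20.63 dBm


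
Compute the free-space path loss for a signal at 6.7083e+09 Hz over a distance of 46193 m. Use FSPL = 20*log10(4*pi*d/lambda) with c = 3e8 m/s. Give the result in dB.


lambda = c / f = 3.0000e+08 / 6.7083e+09 = 0.04472072 m
FSPL = 20 * log10(4*pi*46193/0.04472072) = 142.3 dB

142.3 dB


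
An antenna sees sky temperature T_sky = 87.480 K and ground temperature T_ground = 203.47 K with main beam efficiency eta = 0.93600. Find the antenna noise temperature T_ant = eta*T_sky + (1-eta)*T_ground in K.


T_ant = 0.93600 * 87.480 + (1 - 0.93600) * 203.47 = 94.90 K

94.90 K


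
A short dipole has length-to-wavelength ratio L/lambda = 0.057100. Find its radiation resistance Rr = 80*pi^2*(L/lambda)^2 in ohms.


Rr = 80 * pi^2 * (0.057100)^2 = 80 * 9.869604 * 3.260410e-03 = 2.574 ohm

2.574 ohm


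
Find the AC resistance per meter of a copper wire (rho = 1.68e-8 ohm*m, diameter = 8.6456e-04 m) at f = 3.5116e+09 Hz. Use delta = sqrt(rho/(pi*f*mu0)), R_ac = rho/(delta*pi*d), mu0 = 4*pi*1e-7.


delta = sqrt(1.68e-8 / (pi * 3.5116e+09 * 4*pi*1e-7)) = 1.100835e-06 m
R_ac = 1.68e-8 / (1.100835e-06 * pi * 8.6456e-04) = 5.619 ohm/m

5.619 ohm/m


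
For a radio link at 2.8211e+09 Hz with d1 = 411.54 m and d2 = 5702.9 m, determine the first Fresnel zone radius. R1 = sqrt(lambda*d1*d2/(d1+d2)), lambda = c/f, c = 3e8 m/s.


lambda = c / f = 3.0000e+08 / 2.8211e+09 = 0.1063415 m
R1 = sqrt(0.1063415 * 411.54 * 5702.9 / (411.54 + 5702.9)) = 6.389 m

6.389 m


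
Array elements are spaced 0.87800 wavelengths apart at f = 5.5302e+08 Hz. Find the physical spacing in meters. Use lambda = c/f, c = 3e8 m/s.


lambda = c / f = 3.0000e+08 / 5.5302e+08 = 0.5424759 m
d = 0.87800 * 0.5424759 = 0.4763 m

0.4763 m


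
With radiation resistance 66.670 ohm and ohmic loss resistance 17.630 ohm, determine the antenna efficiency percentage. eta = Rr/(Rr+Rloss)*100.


eta = 66.670 / (66.670 + 17.630) * 100 = 79.09%

79.09%


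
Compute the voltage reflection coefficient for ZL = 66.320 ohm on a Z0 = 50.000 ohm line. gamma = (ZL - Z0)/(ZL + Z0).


gamma = (66.320 - 50.000) / (66.320 + 50.000) = 0.1403

0.1403


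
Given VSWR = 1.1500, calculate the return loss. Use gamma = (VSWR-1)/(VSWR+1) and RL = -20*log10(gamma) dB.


gamma = (1.1500 - 1) / (1.1500 + 1) = 0.06976744
RL = -20 * log10(0.06976744) = 23.13 dB

23.13 dB


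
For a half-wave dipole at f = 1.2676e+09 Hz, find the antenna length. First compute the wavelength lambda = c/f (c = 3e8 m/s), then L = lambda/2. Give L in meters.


lambda = c / f = 3.0000e+08 / 1.2676e+09 = 0.2366677 m
L = lambda / 2 = 0.2366677 / 2 = 0.1183 m

0.1183 m


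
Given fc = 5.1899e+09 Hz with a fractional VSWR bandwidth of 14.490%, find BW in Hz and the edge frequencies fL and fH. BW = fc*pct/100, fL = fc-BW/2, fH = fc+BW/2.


BW = 5.1899e+09 * 14.490/100 = 7.520165e+08 Hz
fL = 5.1899e+09 - 7.520165e+08/2 = 4.814e+09 Hz
fH = 5.1899e+09 + 7.520165e+08/2 = 5.566e+09 Hz

BW=7.520e+08 Hz, fL=4.814e+09 Hz, fH=5.566e+09 Hz


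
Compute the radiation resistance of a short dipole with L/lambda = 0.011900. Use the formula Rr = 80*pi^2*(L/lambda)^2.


Rr = 80 * pi^2 * (0.011900)^2 = 80 * 9.869604 * 1.416100e-04 = 0.1118 ohm

0.1118 ohm


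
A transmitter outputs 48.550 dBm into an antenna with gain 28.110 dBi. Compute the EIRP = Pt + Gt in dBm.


EIRP = Pt + Gt = 48.550 + 28.110 = 76.66 dBm

76.66 dBm


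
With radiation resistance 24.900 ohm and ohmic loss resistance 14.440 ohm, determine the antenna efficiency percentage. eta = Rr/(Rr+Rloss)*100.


eta = 24.900 / (24.900 + 14.440) * 100 = 63.29%

63.29%


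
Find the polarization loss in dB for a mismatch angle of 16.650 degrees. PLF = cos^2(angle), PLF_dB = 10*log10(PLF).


PLF_linear = cos^2(16.650 deg) = 0.9179037
PLF_dB = 10 * log10(0.9179037) = -0.3720 dB

-0.3720 dB


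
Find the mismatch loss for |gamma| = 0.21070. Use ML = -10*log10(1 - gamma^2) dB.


ML = -10 * log10(1 - 0.21070^2) = -10 * log10(0.95560551) = 0.1972 dB

0.1972 dB


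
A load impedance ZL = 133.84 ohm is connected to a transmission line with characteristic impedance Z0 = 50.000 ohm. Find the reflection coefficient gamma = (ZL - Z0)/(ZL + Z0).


gamma = (133.84 - 50.000) / (133.84 + 50.000) = 0.4560

0.4560


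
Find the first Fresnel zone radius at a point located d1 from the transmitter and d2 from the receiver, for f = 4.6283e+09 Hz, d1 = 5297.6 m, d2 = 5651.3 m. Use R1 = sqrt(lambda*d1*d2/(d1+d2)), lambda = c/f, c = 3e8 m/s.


lambda = c / f = 3.0000e+08 / 4.6283e+09 = 0.06481862 m
R1 = sqrt(0.06481862 * 5297.6 * 5651.3 / (5297.6 + 5651.3)) = 13.31 m

13.31 m


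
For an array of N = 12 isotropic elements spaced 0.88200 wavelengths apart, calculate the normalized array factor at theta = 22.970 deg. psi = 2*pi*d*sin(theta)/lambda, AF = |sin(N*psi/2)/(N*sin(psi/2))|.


psi = 2*pi*0.88200*sin(22.970 deg) = 2.162671 rad
AF = |sin(12*2.162671/2) / (12*sin(2.162671/2))| = 0.03761

0.03761


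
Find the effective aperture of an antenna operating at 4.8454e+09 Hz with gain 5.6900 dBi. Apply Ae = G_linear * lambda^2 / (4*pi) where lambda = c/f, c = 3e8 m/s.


lambda = c / f = 3.0000e+08 / 4.8454e+09 = 0.06191439 m
G_linear = 10^(5.6900/10) = 3.706807
Ae = G_linear * lambda^2 / (4*pi) = 3.706807 * 0.06191439^2 / (4*pi) = 1.131e-03 m^2

1.131e-03 m^2


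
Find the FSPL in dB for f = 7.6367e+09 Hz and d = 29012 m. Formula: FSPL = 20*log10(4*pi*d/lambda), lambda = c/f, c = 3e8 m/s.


lambda = c / f = 3.0000e+08 / 7.6367e+09 = 0.03928398 m
FSPL = 20 * log10(4*pi*29012/0.03928398) = 139.4 dB

139.4 dB


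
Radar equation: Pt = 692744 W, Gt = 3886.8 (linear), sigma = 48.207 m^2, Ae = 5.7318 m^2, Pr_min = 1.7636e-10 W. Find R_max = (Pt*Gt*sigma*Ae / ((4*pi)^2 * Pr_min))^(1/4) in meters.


R^4 = 692744*3886.8*48.207*5.7318 / ((4*pi)^2 * 1.7636e-10) = 2.671445e+19
R_max = 2.671445e+19^0.25 = 71893 m

71893 m


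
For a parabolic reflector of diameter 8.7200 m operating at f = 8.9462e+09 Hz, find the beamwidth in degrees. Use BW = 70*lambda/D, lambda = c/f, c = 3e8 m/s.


lambda = c / f = 3.0000e+08 / 8.9462e+09 = 0.03353379 m
BW = 70 * 0.03353379 / 8.7200 = 0.2692 deg

0.2692 deg


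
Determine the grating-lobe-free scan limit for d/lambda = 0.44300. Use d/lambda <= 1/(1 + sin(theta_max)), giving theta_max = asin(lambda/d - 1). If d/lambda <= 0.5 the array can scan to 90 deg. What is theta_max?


lambda/d - 1 = 1/0.44300 - 1 = 1.257336 >= 1
d/lambda <= 0.5, so the array can scan to endfire without grating lobes: theta_max = 90 deg

90 deg


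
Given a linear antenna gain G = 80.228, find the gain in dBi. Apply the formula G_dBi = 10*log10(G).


G_dBi = 10 * log10(80.228) = 19.04 dBi

19.04 dBi


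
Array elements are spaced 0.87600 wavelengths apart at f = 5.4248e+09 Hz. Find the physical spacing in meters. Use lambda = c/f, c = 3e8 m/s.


lambda = c / f = 3.0000e+08 / 5.4248e+09 = 0.05530158 m
d = 0.87600 * 0.05530158 = 0.04844 m

0.04844 m


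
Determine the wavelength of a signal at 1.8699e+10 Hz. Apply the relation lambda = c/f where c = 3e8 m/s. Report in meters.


lambda = c / f = 3.0000e+08 / 1.8699e+10 = 0.01604 m

0.01604 m


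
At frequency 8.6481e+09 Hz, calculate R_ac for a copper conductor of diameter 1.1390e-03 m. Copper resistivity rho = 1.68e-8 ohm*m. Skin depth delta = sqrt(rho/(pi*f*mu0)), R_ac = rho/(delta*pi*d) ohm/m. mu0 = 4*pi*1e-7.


delta = sqrt(1.68e-8 / (pi * 8.6481e+09 * 4*pi*1e-7)) = 7.014786e-07 m
R_ac = 1.68e-8 / (7.014786e-07 * pi * 1.1390e-03) = 6.693 ohm/m

6.693 ohm/m


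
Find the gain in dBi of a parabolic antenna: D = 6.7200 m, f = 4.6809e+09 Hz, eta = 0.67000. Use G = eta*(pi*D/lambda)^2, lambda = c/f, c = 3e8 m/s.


lambda = c / f = 3.0000e+08 / 4.6809e+09 = 0.06409024 m
G_linear = 0.67000 * (pi * 6.7200 / 0.06409024)^2 = 72699.14
G_dBi = 10 * log10(72699.14) = 48.62 dBi

48.62 dBi


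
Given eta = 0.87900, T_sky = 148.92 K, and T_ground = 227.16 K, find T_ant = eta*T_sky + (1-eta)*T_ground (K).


T_ant = 0.87900 * 148.92 + (1 - 0.87900) * 227.16 = 158.4 K

158.4 K


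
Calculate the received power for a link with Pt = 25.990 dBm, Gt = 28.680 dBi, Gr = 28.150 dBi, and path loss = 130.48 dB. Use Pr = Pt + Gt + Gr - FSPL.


Pr = 25.990 + 28.680 + 28.150 - 130.48 = -47.66 dBm

-47.66 dBm


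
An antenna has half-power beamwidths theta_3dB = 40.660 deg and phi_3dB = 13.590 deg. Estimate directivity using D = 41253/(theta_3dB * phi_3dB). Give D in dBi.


D_linear = 41253 / (40.660 * 13.590) = 74.65669
D_dBi = 10 * log10(74.65669) = 18.73 dBi

18.73 dBi


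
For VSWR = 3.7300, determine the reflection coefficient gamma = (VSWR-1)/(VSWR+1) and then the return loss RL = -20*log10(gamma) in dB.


gamma = (3.7300 - 1) / (3.7300 + 1) = 0.5771670
RL = -20 * log10(0.5771670) = 4.774 dB

4.774 dB


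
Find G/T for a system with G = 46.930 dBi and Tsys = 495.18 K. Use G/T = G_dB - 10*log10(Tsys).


G/T = 46.930 - 10*log10(495.18) = 46.930 - 26.94763 = 19.98 dB/K

19.98 dB/K


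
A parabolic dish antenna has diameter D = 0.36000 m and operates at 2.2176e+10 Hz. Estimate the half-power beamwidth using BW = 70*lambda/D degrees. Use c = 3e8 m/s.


lambda = c / f = 3.0000e+08 / 2.2176e+10 = 0.01352814 m
BW = 70 * 0.01352814 / 0.36000 = 2.630 deg

2.630 deg


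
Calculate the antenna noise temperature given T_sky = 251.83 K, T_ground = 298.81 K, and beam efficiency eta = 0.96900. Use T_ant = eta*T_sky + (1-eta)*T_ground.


T_ant = 0.96900 * 251.83 + (1 - 0.96900) * 298.81 = 253.3 K

253.3 K


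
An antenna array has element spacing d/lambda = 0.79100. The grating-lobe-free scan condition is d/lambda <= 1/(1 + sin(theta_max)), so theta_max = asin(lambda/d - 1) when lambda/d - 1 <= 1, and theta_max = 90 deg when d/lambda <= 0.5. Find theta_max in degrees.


lambda/d - 1 = 1/0.79100 - 1 = 0.2642225
theta_max = asin(0.2642225) = 15.32 deg

15.32 deg


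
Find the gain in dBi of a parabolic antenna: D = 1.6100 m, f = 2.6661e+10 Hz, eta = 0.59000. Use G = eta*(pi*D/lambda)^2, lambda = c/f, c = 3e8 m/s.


lambda = c / f = 3.0000e+08 / 2.6661e+10 = 0.01125239 m
G_linear = 0.59000 * (pi * 1.6100 / 0.01125239)^2 = 119210.3
G_dBi = 10 * log10(119210.3) = 50.76 dBi

50.76 dBi


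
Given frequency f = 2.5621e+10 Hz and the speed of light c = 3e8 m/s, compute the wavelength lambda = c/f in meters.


lambda = c / f = 3.0000e+08 / 2.5621e+10 = 0.01171 m

0.01171 m


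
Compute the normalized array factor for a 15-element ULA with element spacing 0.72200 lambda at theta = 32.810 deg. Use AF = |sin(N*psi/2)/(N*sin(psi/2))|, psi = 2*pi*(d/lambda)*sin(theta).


psi = 2*pi*0.72200*sin(32.810 deg) = 2.458103 rad
AF = |sin(15*2.458103/2) / (15*sin(2.458103/2))| = 0.02845

0.02845


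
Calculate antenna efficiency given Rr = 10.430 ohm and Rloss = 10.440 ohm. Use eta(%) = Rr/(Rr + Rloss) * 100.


eta = 10.430 / (10.430 + 10.440) * 100 = 49.98%

49.98%


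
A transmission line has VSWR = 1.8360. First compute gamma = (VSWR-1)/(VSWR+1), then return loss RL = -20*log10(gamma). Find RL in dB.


gamma = (1.8360 - 1) / (1.8360 + 1) = 0.2947814
RL = -20 * log10(0.2947814) = 10.61 dB

10.61 dB


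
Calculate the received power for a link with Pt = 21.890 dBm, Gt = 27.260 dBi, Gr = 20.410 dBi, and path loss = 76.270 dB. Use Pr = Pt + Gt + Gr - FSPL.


Pr = 21.890 + 27.260 + 20.410 - 76.270 = -6.71 dBm

-6.71 dBm


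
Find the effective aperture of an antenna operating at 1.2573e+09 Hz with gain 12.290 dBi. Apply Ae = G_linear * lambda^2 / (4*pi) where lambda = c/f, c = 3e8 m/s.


lambda = c / f = 3.0000e+08 / 1.2573e+09 = 0.2386065 m
G_linear = 10^(12.290/10) = 16.94338
Ae = G_linear * lambda^2 / (4*pi) = 16.94338 * 0.2386065^2 / (4*pi) = 0.07676 m^2

0.07676 m^2


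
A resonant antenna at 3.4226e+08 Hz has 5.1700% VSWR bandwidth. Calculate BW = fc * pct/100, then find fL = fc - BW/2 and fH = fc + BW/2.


BW = 3.4226e+08 * 5.1700/100 = 1.769484e+07 Hz
fL = 3.4226e+08 - 1.769484e+07/2 = 3.334e+08 Hz
fH = 3.4226e+08 + 1.769484e+07/2 = 3.511e+08 Hz

BW=1.769e+07 Hz, fL=3.334e+08 Hz, fH=3.511e+08 Hz


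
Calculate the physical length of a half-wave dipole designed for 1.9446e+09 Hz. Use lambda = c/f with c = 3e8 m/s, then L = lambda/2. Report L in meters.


lambda = c / f = 3.0000e+08 / 1.9446e+09 = 0.1542734 m
L = lambda / 2 = 0.1542734 / 2 = 0.07714 m

0.07714 m


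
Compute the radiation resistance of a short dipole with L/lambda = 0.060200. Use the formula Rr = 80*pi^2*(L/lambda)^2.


Rr = 80 * pi^2 * (0.060200)^2 = 80 * 9.869604 * 3.624040e-03 = 2.861 ohm

2.861 ohm


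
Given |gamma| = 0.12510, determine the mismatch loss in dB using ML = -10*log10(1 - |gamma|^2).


ML = -10 * log10(1 - 0.12510^2) = -10 * log10(0.98434999) = 0.06850 dB

0.06850 dB


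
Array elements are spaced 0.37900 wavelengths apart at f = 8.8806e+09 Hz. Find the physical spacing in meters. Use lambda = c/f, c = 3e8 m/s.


lambda = c / f = 3.0000e+08 / 8.8806e+09 = 0.03378150 m
d = 0.37900 * 0.03378150 = 0.01280 m

0.01280 m


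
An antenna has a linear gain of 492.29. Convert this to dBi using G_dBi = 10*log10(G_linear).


G_dBi = 10 * log10(492.29) = 26.92 dBi

26.92 dBi


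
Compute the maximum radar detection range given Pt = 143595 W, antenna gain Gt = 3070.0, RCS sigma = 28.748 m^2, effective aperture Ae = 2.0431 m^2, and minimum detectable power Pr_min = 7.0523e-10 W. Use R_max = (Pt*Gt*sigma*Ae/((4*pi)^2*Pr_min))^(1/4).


R^4 = 143595*3070.0*28.748*2.0431 / ((4*pi)^2 * 7.0523e-10) = 2.325008e+17
R_max = 2.325008e+17^0.25 = 21959 m

21959 m


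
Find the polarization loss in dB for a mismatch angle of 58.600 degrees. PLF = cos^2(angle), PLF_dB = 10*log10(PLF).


PLF_linear = cos^2(58.600 deg) = 0.2714510
PLF_dB = 10 * log10(0.2714510) = -5.663 dB

-5.663 dB


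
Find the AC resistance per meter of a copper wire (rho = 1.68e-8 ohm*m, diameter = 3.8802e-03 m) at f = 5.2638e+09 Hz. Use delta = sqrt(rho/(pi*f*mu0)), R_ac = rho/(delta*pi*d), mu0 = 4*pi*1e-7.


delta = sqrt(1.68e-8 / (pi * 5.2638e+09 * 4*pi*1e-7)) = 8.991354e-07 m
R_ac = 1.68e-8 / (8.991354e-07 * pi * 3.8802e-03) = 1.533 ohm/m

1.533 ohm/m


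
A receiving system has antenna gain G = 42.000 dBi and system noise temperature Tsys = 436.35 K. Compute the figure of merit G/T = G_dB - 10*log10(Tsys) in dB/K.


G/T = 42.000 - 10*log10(436.35) = 42.000 - 26.39835 = 15.60 dB/K

15.60 dB/K


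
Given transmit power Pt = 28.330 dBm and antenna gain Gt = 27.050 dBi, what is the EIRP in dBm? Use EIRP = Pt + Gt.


EIRP = Pt + Gt = 28.330 + 27.050 = 55.38 dBm

55.38 dBm


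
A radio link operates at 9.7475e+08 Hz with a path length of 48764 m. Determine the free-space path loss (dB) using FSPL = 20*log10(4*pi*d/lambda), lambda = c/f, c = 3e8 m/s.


lambda = c / f = 3.0000e+08 / 9.7475e+08 = 0.3077712 m
FSPL = 20 * log10(4*pi*48764/0.3077712) = 126.0 dB

126.0 dB


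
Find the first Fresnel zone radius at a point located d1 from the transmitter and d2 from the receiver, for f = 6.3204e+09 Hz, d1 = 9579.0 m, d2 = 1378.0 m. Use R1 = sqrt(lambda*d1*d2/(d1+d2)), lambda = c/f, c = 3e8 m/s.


lambda = c / f = 3.0000e+08 / 6.3204e+09 = 0.04746535 m
R1 = sqrt(0.04746535 * 9579.0 * 1378.0 / (9579.0 + 1378.0)) = 7.562 m

7.562 m


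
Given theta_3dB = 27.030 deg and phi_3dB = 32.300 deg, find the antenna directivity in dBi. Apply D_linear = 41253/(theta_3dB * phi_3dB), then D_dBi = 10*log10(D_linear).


D_linear = 41253 / (27.030 * 32.300) = 47.25056
D_dBi = 10 * log10(47.25056) = 16.74 dBi

16.74 dBi


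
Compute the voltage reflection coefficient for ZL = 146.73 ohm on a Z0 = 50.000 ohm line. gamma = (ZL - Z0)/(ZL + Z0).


gamma = (146.73 - 50.000) / (146.73 + 50.000) = 0.4917

0.4917


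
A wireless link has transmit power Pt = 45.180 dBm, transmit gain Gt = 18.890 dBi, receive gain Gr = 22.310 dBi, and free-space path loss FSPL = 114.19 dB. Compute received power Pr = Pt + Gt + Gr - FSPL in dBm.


Pr = 45.180 + 18.890 + 22.310 - 114.19 = -27.81 dBm

-27.81 dBm


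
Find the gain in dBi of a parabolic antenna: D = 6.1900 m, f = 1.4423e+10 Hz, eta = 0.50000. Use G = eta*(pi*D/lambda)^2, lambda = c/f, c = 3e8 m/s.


lambda = c / f = 3.0000e+08 / 1.4423e+10 = 0.02080011 m
G_linear = 0.50000 * (pi * 6.1900 / 0.02080011)^2 = 437038.6
G_dBi = 10 * log10(437038.6) = 56.41 dBi

56.41 dBi


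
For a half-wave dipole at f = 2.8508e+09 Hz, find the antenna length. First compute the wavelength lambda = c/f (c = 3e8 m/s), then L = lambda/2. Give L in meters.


lambda = c / f = 3.0000e+08 / 2.8508e+09 = 0.1052336 m
L = lambda / 2 = 0.1052336 / 2 = 0.05262 m

0.05262 m


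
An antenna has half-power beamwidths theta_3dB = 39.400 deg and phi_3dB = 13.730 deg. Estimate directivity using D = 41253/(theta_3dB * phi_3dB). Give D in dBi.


D_linear = 41253 / (39.400 * 13.730) = 76.25859
D_dBi = 10 * log10(76.25859) = 18.82 dBi

18.82 dBi


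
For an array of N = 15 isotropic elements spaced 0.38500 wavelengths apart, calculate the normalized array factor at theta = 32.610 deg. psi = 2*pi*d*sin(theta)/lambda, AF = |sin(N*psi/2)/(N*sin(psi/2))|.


psi = 2*pi*0.38500*sin(32.610 deg) = 1.303656 rad
AF = |sin(15*1.303656/2) / (15*sin(1.303656/2))| = 0.03796

0.03796


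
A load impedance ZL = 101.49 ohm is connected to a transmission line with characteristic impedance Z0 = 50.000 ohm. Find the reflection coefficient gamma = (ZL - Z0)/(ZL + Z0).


gamma = (101.49 - 50.000) / (101.49 + 50.000) = 0.3399

0.3399


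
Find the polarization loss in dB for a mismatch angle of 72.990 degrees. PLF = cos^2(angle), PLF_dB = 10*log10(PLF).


PLF_linear = cos^2(72.990 deg) = 0.08557884
PLF_dB = 10 * log10(0.08557884) = -10.68 dB

-10.68 dB


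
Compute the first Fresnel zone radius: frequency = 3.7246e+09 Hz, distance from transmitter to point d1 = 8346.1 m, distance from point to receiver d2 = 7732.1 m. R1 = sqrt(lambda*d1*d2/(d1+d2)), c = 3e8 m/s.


lambda = c / f = 3.0000e+08 / 3.7246e+09 = 0.08054556 m
R1 = sqrt(0.08054556 * 8346.1 * 7732.1 / (8346.1 + 7732.1)) = 17.98 m

17.98 m


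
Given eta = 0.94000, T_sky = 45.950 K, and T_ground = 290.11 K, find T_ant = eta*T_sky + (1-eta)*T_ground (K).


T_ant = 0.94000 * 45.950 + (1 - 0.94000) * 290.11 = 60.60 K

60.60 K


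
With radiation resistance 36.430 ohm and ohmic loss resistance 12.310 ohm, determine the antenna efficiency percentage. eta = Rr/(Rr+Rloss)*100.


eta = 36.430 / (36.430 + 12.310) * 100 = 74.74%

74.74%


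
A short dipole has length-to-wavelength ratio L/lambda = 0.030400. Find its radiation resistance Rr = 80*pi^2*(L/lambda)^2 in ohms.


Rr = 80 * pi^2 * (0.030400)^2 = 80 * 9.869604 * 9.241600e-04 = 0.7297 ohm

0.7297 ohm


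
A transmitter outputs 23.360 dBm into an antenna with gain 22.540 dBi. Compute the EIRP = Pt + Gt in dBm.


EIRP = Pt + Gt = 23.360 + 22.540 = 45.90 dBm

45.90 dBm


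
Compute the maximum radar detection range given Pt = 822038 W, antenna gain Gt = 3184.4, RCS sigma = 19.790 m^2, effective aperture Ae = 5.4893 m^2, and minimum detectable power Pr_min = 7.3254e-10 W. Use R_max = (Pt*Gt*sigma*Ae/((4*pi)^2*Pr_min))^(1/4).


R^4 = 822038*3184.4*19.790*5.4893 / ((4*pi)^2 * 7.3254e-10) = 2.458279e+18
R_max = 2.458279e+18^0.25 = 39597 m

39597 m
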